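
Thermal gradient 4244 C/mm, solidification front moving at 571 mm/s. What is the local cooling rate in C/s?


CR = 4244 * 571 = 2423324 C/s


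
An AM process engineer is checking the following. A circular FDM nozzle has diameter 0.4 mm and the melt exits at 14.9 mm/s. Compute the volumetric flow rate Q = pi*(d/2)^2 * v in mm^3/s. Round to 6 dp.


A = pi*(0.4/2)^2 = 0.12566371 mm^2
Q = 0.12566371 * 14.9 = 1.872389 mm^3/s


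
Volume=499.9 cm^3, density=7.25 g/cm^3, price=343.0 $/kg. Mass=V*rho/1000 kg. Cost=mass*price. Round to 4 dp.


Mass = 499.9*7.25/1000 = 3.624275 kg
Cost = 3.624275 * 343.0 = 1243.1263 $


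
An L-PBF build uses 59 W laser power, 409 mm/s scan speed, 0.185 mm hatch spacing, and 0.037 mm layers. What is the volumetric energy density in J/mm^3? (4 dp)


E = 59 / (409*0.185*0.037) = 21.0744 J/mm^3


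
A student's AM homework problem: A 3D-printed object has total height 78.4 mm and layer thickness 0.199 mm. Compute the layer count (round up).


Layers = ceil(78.4/0.199) = 394


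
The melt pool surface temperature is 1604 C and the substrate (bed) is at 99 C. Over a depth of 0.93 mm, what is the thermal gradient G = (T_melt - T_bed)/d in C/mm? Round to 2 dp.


G = (1604-99)/0.93 = 1618.28 C/mm


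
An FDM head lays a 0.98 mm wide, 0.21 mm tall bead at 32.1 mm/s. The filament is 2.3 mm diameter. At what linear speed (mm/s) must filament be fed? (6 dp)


Q = 0.98 * 0.21 * 32.1 = 6.60618 mm^3/s
A_fil = pi*(2.3/2)^2 = 4.15475628 mm^2
v_feed = 6.60618 / 4.15475628 = 1.590028 mm/s


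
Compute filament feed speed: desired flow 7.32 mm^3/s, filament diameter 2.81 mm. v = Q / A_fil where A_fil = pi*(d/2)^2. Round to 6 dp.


A = pi*(2.81/2)^2 = 6.201582
v = 7.32 / 6.201582 = 1.180344 mm/s


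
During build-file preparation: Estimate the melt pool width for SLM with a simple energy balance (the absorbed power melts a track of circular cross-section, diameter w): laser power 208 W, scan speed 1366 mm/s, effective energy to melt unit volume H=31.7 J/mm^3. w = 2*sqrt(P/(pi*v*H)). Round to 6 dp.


w = 2*sqrt(208/(pi*1366*31.7)) = 0.078205 mm


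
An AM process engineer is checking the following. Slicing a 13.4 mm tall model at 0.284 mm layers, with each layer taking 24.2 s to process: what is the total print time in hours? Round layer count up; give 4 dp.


Layers = ceil(13.4/0.284) = 48
t = 48 * 24.2 / 3600 = 0.3227 hrs


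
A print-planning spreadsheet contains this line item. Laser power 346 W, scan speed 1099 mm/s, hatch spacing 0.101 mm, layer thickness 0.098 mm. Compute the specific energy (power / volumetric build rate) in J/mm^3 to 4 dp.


Build rate = 1099 * 0.101 * 0.098 = 10.877902 mm^3/s
SE = 346 / 10.877902 = 31.8076 J/mm^3


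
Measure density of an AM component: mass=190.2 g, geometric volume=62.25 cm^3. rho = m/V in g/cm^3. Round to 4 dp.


rho = 190.2 / 62.25 = 3.0554 g/cm^3


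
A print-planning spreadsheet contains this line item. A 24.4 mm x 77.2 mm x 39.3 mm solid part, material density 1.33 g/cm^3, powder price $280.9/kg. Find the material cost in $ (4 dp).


V = 24.4 * 77.2 * 39.3 = 74028.624 mm^3 = 74.028624 cm^3
Mass = 74.028624 * 1.33 / 1000 = 0.09845807 kg
Cost = 0.09845807 * 280.9 = 27.6569 $


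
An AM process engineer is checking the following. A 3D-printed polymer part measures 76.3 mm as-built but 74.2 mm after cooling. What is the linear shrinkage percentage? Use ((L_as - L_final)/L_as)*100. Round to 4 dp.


Shrinkage = ((76.3-74.2)/76.3)*100 = 2.7523 %


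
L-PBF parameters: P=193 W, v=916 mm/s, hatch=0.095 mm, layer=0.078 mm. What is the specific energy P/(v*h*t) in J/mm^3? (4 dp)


Build rate = 916 * 0.095 * 0.078 = 6.78756 mm^3/s
SE = 193 / 6.78756 = 28.4344 J/mm^3


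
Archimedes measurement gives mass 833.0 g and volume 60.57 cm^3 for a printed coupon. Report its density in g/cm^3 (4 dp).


rho = 833.0 / 60.57 = 13.7527 g/cm^3


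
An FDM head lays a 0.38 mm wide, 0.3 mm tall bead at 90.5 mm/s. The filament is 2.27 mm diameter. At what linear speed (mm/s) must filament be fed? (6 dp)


Q = 0.38 * 0.3 * 90.5 = 10.317 mm^3/s
A_fil = pi*(2.27/2)^2 = 4.0470782 mm^2
v_feed = 10.317 / 4.0470782 = 2.549247 mm/s


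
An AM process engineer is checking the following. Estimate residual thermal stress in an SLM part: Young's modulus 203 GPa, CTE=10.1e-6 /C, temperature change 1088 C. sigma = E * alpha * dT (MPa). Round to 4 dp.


sigma = 203*1000 * 10.1e-6 * 1088 = 2230.7264 MPa


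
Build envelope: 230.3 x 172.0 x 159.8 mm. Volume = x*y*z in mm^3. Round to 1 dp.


V = 230.3 * 172.0 * 159.8 = 6329933.7 mm^3


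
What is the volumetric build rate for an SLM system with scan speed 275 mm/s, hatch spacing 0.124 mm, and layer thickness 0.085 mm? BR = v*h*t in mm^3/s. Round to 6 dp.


Rate = 275 * 0.124 * 0.085 = 2.8985 mm^3/s


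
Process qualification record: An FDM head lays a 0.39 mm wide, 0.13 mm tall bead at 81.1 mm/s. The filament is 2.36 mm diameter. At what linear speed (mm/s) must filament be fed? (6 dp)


Q = 0.39 * 0.13 * 81.1 = 4.11177 mm^3/s
A_fil = pi*(2.36/2)^2 = 4.37435361 mm^2
v_feed = 4.11177 / 4.37435361 = 0.939972 mm/s


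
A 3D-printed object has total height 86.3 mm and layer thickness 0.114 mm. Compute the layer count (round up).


Layers = ceil(86.3/0.114) = 758


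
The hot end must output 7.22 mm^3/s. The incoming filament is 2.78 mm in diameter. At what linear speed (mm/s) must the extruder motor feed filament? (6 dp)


A = pi*(2.78/2)^2 = 6.069871
v = 7.22 / 6.069871 = 1.189482 mm/s


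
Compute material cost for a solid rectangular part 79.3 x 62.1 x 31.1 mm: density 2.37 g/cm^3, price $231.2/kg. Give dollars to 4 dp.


V = 79.3 * 62.1 * 31.1 = 153152.883 mm^3 = 153.152883 cm^3
Mass = 153.152883 * 2.37 / 1000 = 0.36297233 kg
Cost = 0.36297233 * 231.2 = 83.9192 $


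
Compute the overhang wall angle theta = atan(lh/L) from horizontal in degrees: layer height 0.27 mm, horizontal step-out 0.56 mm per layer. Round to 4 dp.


angle = atan(0.27/0.56) = 25.7407 degrees


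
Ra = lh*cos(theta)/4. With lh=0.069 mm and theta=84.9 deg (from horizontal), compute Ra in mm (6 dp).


Ra = 0.069 * cos(84.9) / 4 = 0.001533 mm


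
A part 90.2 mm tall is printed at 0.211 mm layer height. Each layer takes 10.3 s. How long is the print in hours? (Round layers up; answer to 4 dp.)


Layers = ceil(90.2/0.211) = 428
t = 428 * 10.3 / 3600 = 1.2246 hrs


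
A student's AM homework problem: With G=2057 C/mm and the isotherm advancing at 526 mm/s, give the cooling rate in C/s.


CR = 2057 * 526 = 1081982 C/s


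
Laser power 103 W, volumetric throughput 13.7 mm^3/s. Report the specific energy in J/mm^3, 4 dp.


SE = 103 / 13.7 = 7.5182 J/mm^3


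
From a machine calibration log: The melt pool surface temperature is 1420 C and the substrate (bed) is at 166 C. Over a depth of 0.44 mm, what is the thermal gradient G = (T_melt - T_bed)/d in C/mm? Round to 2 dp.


G = (1420-166)/0.44 = 2850.0 C/mm


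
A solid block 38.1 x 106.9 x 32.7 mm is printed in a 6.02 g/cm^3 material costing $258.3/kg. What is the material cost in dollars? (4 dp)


V = 38.1 * 106.9 * 32.7 = 133183.503 mm^3 = 133.183503 cm^3
Mass = 133.183503 * 6.02 / 1000 = 0.80176469 kg
Cost = 0.80176469 * 258.3 = 207.0958 $


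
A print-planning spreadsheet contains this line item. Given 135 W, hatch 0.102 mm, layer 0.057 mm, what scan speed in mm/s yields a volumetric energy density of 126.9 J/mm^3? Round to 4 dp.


v = 135 / (126.9*0.102*0.057) = 182.9773 mm/s


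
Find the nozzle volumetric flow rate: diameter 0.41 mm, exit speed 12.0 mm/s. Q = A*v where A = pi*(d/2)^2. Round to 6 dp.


A = pi*(0.41/2)^2 = 0.13202543 mm^2
Q = 0.13202543 * 12.0 = 1.584305 mm^3/s


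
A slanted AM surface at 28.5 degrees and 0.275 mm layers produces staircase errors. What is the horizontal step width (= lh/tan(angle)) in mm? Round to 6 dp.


step = 0.275 / tan(28.5) = 0.506487 mm


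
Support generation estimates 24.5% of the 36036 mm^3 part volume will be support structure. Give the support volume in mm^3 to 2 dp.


V_support = 36036 * 0.245 = 8828.82 mm^3


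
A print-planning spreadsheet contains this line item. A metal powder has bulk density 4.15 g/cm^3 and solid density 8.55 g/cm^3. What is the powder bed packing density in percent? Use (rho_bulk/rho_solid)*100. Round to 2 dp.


Packing = (4.15/8.55)*100 = 48.54 %


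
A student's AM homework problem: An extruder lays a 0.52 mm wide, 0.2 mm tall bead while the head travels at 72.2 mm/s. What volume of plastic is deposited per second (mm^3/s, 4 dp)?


Rate = 0.52 * 0.2 * 72.2 = 7.5088 mm^3/s


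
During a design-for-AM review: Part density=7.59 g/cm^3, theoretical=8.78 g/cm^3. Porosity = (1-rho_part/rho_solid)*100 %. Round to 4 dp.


Porosity = (1-7.59/8.78)*100 = 13.5535 %


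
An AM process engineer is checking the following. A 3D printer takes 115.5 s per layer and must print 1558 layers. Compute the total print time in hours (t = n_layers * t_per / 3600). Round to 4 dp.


t = 1558 * 115.5 / 3600 = 49.9858 hrs


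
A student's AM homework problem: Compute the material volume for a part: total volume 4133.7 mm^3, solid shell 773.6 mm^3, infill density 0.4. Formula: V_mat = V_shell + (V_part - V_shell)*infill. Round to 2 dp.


V_infill = (4133.7 - 773.6) * 0.4 = 1344.04
V_total = 773.6 + 1344.04 = 2117.64 mm^3


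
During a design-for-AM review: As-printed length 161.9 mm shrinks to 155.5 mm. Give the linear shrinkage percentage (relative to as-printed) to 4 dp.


Shrinkage = ((161.9-155.5)/161.9)*100 = 3.9531 %


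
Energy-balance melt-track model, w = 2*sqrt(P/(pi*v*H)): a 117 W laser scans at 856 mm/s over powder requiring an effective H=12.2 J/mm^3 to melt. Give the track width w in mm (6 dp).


w = 2*sqrt(117/(pi*856*12.2)) = 0.119435 mm


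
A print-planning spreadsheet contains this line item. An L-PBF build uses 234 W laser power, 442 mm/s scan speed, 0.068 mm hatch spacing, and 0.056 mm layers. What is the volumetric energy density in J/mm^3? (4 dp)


E = 234 / (442*0.068*0.056) = 139.0262 J/mm^3


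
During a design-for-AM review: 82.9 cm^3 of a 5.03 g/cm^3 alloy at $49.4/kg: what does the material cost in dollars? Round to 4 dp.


Mass = 82.9*5.03/1000 = 0.416987 kg
Cost = 0.416987 * 49.4 = 20.5992 $


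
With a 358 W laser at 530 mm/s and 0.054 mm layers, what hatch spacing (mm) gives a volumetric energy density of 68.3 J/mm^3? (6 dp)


h = 358 / (68.3*530*0.054) = 0.183144 mm


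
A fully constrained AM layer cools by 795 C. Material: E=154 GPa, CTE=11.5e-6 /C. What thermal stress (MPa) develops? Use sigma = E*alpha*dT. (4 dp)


sigma = 154*1000 * 11.5e-6 * 795 = 1407.945 MPa


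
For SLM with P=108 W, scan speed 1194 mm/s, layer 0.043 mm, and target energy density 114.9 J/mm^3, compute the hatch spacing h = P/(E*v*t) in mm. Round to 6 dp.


h = 108 / (114.9*1194*0.043) = 0.018308 mm


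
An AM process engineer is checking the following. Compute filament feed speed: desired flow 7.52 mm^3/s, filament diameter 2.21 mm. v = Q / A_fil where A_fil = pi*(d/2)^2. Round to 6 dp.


A = pi*(2.21/2)^2 = 3.835963
v = 7.52 / 3.835963 = 1.960394 mm/s


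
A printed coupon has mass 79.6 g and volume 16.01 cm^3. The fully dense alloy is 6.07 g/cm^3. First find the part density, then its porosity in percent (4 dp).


rho_part = 79.6 / 16.01 = 4.97189257 g/cm^3
Porosity = (1 - 4.97189257/6.07)*100 = 18.0907 %


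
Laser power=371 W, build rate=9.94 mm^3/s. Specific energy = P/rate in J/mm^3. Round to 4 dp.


SE = 371 / 9.94 = 37.3239 J/mm^3


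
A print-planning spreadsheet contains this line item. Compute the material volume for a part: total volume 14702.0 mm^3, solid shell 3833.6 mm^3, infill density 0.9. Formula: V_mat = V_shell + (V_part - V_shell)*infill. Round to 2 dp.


V_infill = (14702.0 - 3833.6) * 0.9 = 9781.56
V_total = 3833.6 + 9781.56 = 13615.16 mm^3


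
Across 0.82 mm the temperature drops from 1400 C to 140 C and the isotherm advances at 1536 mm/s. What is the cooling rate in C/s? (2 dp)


G = (1400-140)/0.82 = 1536.58536585 C/mm
CR = 1536.58536585 * 1536 = 2360195.12 C/s


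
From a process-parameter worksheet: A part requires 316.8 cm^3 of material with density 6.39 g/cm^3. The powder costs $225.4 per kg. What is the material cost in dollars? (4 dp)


Mass = 316.8*6.39/1000 = 2.024352 kg
Cost = 2.024352 * 225.4 = 456.2889 $


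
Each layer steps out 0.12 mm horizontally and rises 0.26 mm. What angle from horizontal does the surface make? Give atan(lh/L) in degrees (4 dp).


angle = atan(0.26/0.12) = 65.2249 degrees


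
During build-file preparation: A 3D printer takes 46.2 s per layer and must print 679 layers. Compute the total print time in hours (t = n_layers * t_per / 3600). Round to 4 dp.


t = 679 * 46.2 / 3600 = 8.7138 hrs


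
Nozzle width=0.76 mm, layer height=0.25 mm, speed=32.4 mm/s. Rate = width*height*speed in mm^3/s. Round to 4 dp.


Rate = 0.76 * 0.25 * 32.4 = 6.156 mm^3/s


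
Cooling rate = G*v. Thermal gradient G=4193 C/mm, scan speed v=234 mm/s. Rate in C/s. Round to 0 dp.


CR = 4193 * 234 = 981162 C/s


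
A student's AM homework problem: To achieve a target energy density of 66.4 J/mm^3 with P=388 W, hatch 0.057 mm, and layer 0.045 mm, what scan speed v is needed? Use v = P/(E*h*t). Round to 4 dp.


v = 388 / (66.4*0.057*0.045) = 2278.1183 mm/s


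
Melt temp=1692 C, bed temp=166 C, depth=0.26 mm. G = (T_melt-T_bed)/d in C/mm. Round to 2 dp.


G = (1692-166)/0.26 = 5869.23 C/mm


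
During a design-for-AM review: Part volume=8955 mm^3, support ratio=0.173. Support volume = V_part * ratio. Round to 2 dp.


V_support = 8955 * 0.173 = 1549.22 mm^3


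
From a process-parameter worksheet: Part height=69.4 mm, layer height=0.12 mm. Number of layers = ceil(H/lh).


Layers = ceil(69.4/0.12) = 579


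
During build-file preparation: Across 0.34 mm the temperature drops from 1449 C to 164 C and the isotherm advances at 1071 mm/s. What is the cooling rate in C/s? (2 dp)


G = (1449-164)/0.34 = 3779.41176471 C/mm
CR = 3779.41176471 * 1071 = 4047750.0 C/s


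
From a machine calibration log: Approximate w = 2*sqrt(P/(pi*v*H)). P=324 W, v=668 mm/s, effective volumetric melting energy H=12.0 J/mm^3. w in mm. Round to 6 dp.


w = 2*sqrt(324/(pi*668*12.0)) = 0.226855 mm


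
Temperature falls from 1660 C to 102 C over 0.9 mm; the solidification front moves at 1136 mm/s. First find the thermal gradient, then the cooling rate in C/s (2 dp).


G = (1660-102)/0.9 = 1731.11111111 C/mm
CR = 1731.11111111 * 1136 = 1966542.22 C/s


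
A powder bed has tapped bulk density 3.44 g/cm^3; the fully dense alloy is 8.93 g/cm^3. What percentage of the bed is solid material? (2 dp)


Packing = (3.44/8.93)*100 = 38.52 %


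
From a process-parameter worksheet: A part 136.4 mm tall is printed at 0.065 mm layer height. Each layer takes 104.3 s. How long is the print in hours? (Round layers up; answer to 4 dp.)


Layers = ceil(136.4/0.065) = 2099
t = 2099 * 104.3 / 3600 = 60.8127 hrs


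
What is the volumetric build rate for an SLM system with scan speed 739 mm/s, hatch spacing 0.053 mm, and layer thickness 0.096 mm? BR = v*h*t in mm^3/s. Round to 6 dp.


Rate = 739 * 0.053 * 0.096 = 3.760032 mm^3/s


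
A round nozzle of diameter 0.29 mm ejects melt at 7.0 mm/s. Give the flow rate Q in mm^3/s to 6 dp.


A = pi*(0.29/2)^2 = 0.06605199 mm^2
Q = 0.06605199 * 7.0 = 0.462364 mm^3/s


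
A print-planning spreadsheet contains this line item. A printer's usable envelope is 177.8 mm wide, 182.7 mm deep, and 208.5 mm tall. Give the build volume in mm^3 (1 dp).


V = 177.8 * 182.7 * 208.5 = 6772926.5 mm^3


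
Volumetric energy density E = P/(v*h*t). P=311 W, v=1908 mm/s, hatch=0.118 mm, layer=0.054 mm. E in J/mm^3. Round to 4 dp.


E = 311 / (1908*0.118*0.054) = 25.5803 J/mm^3


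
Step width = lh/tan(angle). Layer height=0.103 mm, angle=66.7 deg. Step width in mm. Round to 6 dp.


step = 0.103 / tan(66.7) = 0.044359 mm


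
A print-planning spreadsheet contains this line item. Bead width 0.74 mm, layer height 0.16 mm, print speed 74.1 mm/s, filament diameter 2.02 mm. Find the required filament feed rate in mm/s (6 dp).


Q = 0.74 * 0.16 * 74.1 = 8.77344 mm^3/s
A_fil = pi*(2.02/2)^2 = 3.20473867 mm^2
v_feed = 8.77344 / 3.20473867 = 2.737646 mm/s


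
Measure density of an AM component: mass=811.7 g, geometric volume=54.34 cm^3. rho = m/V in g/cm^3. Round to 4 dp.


rho = 811.7 / 54.34 = 14.9374 g/cm^3


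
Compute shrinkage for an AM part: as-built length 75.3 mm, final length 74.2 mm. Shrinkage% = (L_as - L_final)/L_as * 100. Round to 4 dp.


Shrinkage = ((75.3-74.2)/75.3)*100 = 1.4608 %


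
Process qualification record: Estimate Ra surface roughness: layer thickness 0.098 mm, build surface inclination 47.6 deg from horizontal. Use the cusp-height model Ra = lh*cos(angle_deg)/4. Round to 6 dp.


Ra = 0.098 * cos(47.6) / 4 = 0.01652 mm


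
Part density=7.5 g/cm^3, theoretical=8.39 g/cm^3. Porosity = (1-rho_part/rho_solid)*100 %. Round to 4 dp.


Porosity = (1-7.5/8.39)*100 = 10.6079 %


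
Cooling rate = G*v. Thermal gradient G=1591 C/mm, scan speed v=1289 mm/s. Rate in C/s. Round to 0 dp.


CR = 1591 * 1289 = 2050799 C/s


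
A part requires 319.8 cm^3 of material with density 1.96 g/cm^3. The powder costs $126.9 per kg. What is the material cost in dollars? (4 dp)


Mass = 319.8*1.96/1000 = 0.626808 kg
Cost = 0.626808 * 126.9 = 79.5419 $


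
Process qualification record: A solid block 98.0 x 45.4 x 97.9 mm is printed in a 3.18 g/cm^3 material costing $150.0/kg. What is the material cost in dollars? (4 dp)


V = 98.0 * 45.4 * 97.9 = 435576.68 mm^3 = 435.57668 cm^3
Mass = 435.57668 * 3.18 / 1000 = 1.38513384 kg
Cost = 1.38513384 * 150.0 = 207.7701 $


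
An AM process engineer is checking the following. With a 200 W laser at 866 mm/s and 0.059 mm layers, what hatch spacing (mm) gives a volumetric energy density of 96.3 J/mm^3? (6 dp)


h = 200 / (96.3*866*0.059) = 0.040647 mm


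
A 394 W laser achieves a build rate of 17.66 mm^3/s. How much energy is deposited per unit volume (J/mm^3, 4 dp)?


SE = 394 / 17.66 = 22.3103 J/mm^3


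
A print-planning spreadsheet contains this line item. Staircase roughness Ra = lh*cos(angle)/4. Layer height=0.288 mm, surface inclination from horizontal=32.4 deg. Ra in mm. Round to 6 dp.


Ra = 0.288 * cos(32.4) / 4 = 0.060792 mm


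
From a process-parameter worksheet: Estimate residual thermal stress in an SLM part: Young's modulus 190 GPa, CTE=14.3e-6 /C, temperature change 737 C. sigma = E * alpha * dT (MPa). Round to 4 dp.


sigma = 190*1000 * 14.3e-6 * 737 = 2002.429 MPa


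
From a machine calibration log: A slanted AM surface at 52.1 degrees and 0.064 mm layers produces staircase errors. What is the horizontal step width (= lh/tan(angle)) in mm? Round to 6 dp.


step = 0.064 / tan(52.1) = 0.049823 mm


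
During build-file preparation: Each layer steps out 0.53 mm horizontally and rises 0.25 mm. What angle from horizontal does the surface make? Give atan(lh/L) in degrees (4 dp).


angle = atan(0.25/0.53) = 25.2532 degrees


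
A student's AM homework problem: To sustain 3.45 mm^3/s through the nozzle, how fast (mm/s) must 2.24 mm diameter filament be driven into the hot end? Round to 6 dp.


A = pi*(2.24/2)^2 = 3.940814
v = 3.45 / 3.940814 = 0.875454 mm/s


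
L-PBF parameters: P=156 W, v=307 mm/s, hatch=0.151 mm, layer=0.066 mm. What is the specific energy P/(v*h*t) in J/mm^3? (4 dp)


Build rate = 307 * 0.151 * 0.066 = 3.059562 mm^3/s
SE = 156 / 3.059562 = 50.9877 J/mm^3


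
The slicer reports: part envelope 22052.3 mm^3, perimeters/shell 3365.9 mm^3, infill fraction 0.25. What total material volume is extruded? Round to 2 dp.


V_infill = (22052.3 - 3365.9) * 0.25 = 4671.6
V_total = 3365.9 + 4671.6 = 8037.5 mm^3


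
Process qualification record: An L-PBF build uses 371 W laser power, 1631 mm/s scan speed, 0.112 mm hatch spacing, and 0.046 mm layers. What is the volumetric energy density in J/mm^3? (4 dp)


E = 371 / (1631*0.112*0.046) = 44.1514 J/mm^3


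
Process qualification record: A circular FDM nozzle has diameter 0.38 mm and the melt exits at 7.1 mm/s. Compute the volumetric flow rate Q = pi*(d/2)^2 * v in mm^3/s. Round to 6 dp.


A = pi*(0.38/2)^2 = 0.11341149 mm^2
Q = 0.11341149 * 7.1 = 0.805222 mm^3/s


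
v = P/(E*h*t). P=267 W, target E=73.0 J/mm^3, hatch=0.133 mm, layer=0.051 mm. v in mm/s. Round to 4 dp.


v = 267 / (73.0*0.133*0.051) = 539.2207 mm/s


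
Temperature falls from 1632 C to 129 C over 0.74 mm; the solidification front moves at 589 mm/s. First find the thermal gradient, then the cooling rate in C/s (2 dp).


G = (1632-129)/0.74 = 2031.08108108 C/mm
CR = 2031.08108108 * 589 = 1196306.76 C/s


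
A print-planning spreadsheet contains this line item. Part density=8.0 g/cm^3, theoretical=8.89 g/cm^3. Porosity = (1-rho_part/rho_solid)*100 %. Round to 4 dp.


Porosity = (1-8.0/8.89)*100 = 10.0112 %


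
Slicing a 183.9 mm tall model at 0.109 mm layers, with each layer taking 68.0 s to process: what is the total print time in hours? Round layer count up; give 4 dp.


Layers = ceil(183.9/0.109) = 1688
t = 1688 * 68.0 / 3600 = 31.8844 hrs


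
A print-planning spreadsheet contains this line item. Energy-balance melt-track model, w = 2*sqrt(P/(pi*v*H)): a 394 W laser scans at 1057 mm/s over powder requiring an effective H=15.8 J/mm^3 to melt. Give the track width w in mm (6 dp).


w = 2*sqrt(394/(pi*1057*15.8)) = 0.173315 mm


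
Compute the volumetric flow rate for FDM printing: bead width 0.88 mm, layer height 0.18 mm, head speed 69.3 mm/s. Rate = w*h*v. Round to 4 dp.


Rate = 0.88 * 0.18 * 69.3 = 10.9771 mm^3/s


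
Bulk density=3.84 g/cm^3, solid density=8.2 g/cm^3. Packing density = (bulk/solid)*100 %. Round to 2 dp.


Packing = (3.84/8.2)*100 = 46.83 %


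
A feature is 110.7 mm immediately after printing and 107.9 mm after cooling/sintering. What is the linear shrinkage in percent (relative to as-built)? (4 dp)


Shrinkage = ((110.7-107.9)/110.7)*100 = 2.5294 %


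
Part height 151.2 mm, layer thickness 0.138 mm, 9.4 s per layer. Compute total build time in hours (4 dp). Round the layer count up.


Layers = ceil(151.2/0.138) = 1096
t = 1096 * 9.4 / 3600 = 2.8618 hrs


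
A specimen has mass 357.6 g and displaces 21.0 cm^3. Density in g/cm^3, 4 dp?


rho = 357.6 / 21.0 = 17.0286 g/cm^3


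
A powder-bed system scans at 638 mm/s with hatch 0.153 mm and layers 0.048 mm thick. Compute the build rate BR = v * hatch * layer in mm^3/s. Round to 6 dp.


Rate = 638 * 0.153 * 0.048 = 4.685472 mm^3/s


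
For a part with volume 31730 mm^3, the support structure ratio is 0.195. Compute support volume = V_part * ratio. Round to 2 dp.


V_support = 31730 * 0.195 = 6187.35 mm^3


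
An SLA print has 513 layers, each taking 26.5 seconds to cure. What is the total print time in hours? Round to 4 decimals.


t = 513 * 26.5 / 3600 = 3.7763 hrs


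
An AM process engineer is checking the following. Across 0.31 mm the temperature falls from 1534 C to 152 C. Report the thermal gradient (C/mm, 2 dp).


G = (1534-152)/0.31 = 4458.06 C/mm


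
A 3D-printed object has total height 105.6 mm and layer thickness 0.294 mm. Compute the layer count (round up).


Layers = ceil(105.6/0.294) = 360


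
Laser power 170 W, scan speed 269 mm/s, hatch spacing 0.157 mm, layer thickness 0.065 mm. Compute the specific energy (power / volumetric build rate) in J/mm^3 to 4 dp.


Build rate = 269 * 0.157 * 0.065 = 2.745145 mm^3/s
SE = 170 / 2.745145 = 61.9275 J/mm^3


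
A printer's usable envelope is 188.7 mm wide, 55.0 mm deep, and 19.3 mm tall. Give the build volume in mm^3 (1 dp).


V = 188.7 * 55.0 * 19.3 = 200305.1 mm^3


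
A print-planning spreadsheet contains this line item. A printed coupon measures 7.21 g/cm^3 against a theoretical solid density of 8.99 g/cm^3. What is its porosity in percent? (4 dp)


Porosity = (1-7.21/8.99)*100 = 19.7998 %


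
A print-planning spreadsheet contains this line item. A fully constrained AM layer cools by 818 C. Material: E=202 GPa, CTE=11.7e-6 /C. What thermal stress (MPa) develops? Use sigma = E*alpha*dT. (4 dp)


sigma = 202*1000 * 11.7e-6 * 818 = 1933.2612 MPa


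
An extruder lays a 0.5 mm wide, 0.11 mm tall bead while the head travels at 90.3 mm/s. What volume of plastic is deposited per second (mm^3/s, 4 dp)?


Rate = 0.5 * 0.11 * 90.3 = 4.9665 mm^3/s


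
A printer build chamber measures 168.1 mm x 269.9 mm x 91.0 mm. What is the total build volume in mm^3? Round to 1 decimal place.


V = 168.1 * 269.9 * 91.0 = 4128687.3 mm^3


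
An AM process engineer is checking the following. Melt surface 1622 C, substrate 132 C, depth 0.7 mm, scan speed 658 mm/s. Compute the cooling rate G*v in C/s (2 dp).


G = (1622-132)/0.7 = 2128.57142857 C/mm
CR = 2128.57142857 * 658 = 1400600.0 C/s


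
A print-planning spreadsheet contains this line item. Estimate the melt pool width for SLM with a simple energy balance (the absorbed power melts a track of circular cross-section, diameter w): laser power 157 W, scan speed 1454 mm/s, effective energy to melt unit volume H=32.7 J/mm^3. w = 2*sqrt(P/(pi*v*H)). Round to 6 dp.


w = 2*sqrt(157/(pi*1454*32.7)) = 0.064841 mm


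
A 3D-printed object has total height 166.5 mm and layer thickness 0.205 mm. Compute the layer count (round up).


Layers = ceil(166.5/0.205) = 813


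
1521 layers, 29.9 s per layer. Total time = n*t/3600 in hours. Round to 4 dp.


t = 1521 * 29.9 / 3600 = 12.6328 hrs


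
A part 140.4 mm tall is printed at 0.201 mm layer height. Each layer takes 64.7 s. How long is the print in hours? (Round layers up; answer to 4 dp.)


Layers = ceil(140.4/0.201) = 699
t = 699 * 64.7 / 3600 = 12.5626 hrs


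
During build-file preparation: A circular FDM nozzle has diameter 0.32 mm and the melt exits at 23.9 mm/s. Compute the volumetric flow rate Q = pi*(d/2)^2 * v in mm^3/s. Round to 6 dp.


A = pi*(0.32/2)^2 = 0.08042477 mm^2
Q = 0.08042477 * 23.9 = 1.922152 mm^3/s


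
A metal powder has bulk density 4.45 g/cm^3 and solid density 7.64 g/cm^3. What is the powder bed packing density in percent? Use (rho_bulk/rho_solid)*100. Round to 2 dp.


Packing = (4.45/7.64)*100 = 58.25 %


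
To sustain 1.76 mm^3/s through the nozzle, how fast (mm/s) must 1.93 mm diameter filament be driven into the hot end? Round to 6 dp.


A = pi*(1.93/2)^2 = 2.92553
v = 1.76 / 2.92553 = 0.6016 mm/s


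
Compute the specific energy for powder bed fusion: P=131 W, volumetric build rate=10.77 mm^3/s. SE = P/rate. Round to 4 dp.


SE = 131 / 10.77 = 12.1634 J/mm^3


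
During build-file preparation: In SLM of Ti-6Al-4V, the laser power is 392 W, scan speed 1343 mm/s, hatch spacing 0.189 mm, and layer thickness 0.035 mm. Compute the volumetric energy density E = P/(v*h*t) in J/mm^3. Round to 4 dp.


E = 392 / (1343*0.189*0.035) = 44.1245 J/mm^3


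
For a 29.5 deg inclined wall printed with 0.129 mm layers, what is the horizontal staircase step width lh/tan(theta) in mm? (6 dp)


step = 0.129 / tan(29.5) = 0.228007 mm


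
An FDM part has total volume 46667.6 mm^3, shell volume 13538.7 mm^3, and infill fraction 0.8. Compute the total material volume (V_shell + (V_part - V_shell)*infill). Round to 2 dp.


V_infill = (46667.6 - 13538.7) * 0.8 = 26503.12
V_total = 13538.7 + 26503.12 = 40041.82 mm^3


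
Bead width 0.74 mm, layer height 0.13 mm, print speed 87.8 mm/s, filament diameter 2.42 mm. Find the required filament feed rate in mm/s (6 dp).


Q = 0.74 * 0.13 * 87.8 = 8.44636 mm^3/s
A_fil = pi*(2.42/2)^2 = 4.5996058 mm^2
v_feed = 8.44636 / 4.5996058 = 1.836323 mm/s


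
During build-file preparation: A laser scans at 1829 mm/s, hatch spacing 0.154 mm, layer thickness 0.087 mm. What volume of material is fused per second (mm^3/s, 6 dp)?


Rate = 1829 * 0.154 * 0.087 = 24.504942 mm^3/s


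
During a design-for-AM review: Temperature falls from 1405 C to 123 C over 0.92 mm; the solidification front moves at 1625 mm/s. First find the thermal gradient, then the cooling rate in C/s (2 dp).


G = (1405-123)/0.92 = 1393.47826087 C/mm
CR = 1393.47826087 * 1625 = 2264402.17 C/s


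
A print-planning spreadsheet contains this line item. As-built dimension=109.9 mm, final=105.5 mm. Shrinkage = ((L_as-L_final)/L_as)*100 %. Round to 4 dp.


Shrinkage = ((109.9-105.5)/109.9)*100 = 4.0036 %


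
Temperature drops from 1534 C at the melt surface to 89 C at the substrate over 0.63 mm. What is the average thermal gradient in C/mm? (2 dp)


G = (1534-89)/0.63 = 2293.65 C/mm


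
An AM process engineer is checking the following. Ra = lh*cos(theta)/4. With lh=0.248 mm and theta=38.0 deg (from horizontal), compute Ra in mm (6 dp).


Ra = 0.248 * cos(38.0) / 4 = 0.048857 mm


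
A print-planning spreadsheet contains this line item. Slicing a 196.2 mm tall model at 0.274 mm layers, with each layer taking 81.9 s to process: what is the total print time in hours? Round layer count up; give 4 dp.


Layers = ceil(196.2/0.274) = 717
t = 717 * 81.9 / 3600 = 16.3118 hrs


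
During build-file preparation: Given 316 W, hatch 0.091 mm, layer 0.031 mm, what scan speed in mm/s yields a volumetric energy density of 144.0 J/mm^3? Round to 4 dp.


v = 316 / (144.0*0.091*0.031) = 777.8959 mm/s


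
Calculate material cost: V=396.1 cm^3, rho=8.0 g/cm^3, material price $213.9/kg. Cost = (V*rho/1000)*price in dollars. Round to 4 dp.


Mass = 396.1*8.0/1000 = 3.1688 kg
Cost = 3.1688 * 213.9 = 677.8063 $


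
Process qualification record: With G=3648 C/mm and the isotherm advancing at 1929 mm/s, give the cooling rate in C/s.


CR = 3648 * 1929 = 7036992 C/s


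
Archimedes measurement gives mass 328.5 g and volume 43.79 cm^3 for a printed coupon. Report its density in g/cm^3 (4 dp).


rho = 328.5 / 43.79 = 7.5017 g/cm^3


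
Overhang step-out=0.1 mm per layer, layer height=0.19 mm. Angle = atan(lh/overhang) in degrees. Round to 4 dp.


angle = atan(0.19/0.1) = 62.2415 degrees


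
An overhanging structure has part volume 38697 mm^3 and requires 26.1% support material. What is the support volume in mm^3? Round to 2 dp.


V_support = 38697 * 0.261 = 10099.92 mm^3


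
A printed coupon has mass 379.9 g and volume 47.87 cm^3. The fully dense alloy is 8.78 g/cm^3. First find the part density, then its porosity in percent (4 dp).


rho_part = 379.9 / 47.87 = 7.93607687 g/cm^3
Porosity = (1 - 7.93607687/8.78)*100 = 9.6119 %


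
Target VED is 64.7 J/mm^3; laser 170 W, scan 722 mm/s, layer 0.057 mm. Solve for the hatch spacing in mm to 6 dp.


h = 170 / (64.7*722*0.057) = 0.063846 mm


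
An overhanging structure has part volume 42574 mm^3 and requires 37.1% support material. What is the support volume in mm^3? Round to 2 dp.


V_support = 42574 * 0.371 = 15794.95 mm^3


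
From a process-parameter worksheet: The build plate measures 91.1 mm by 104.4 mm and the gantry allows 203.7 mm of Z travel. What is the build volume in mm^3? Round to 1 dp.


V = 91.1 * 104.4 * 203.7 = 1937358.1 mm^3


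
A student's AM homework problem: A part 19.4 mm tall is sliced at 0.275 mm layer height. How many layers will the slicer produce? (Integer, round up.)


Layers = ceil(19.4/0.275) = 71


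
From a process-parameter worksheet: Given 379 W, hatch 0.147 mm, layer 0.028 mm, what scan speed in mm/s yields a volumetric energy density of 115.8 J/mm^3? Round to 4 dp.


v = 379 / (115.8*0.147*0.028) = 795.1614 mm/s


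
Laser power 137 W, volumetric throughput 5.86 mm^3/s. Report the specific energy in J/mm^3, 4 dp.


SE = 137 / 5.86 = 23.3788 J/mm^3


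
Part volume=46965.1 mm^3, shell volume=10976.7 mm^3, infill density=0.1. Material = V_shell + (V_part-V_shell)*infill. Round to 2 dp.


V_infill = (46965.1 - 10976.7) * 0.1 = 3598.84
V_total = 10976.7 + 3598.84 = 14575.54 mm^3


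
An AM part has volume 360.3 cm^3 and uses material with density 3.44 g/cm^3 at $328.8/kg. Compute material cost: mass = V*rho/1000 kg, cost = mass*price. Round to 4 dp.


Mass = 360.3*3.44/1000 = 1.239432 kg
Cost = 1.239432 * 328.8 = 407.5252 $


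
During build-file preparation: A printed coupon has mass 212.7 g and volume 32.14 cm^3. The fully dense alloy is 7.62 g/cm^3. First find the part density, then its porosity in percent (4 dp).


rho_part = 212.7 / 32.14 = 6.61792159 g/cm^3
Porosity = (1 - 6.61792159/7.62)*100 = 13.1506 %


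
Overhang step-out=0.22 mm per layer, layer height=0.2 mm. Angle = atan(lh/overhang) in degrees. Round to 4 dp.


angle = atan(0.2/0.22) = 42.2737 degrees


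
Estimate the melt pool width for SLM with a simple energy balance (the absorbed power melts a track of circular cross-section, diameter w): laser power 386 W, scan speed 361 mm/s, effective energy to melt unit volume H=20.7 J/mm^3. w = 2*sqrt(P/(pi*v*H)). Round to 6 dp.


w = 2*sqrt(386/(pi*361*20.7)) = 0.256454 mm


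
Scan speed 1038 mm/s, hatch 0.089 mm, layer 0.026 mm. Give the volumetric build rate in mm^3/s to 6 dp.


Rate = 1038 * 0.089 * 0.026 = 2.401932 mm^3/s


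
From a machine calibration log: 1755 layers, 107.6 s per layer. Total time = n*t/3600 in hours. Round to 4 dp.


t = 1755 * 107.6 / 3600 = 52.455 hrs


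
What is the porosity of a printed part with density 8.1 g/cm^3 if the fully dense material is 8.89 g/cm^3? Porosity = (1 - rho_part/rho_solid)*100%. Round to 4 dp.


Porosity = (1-8.1/8.89)*100 = 8.8864 %


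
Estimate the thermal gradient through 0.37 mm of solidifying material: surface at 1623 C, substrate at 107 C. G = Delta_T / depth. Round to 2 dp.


G = (1623-107)/0.37 = 4097.3 C/mm


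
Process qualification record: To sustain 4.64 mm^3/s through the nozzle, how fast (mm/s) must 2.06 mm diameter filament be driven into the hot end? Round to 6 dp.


A = pi*(2.06/2)^2 = 3.332916
v = 4.64 / 3.332916 = 1.392174 mm/s


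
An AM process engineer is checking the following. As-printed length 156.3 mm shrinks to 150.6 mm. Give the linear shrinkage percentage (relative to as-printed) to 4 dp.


Shrinkage = ((156.3-150.6)/156.3)*100 = 3.6468 %


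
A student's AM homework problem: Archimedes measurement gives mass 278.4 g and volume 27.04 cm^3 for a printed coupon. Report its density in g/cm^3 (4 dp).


rho = 278.4 / 27.04 = 10.2959 g/cm^3


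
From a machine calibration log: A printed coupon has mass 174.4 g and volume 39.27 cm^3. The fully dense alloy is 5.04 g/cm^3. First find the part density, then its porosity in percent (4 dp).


rho_part = 174.4 / 39.27 = 4.44104915 g/cm^3
Porosity = (1 - 4.44104915/5.04)*100 = 11.8839 %


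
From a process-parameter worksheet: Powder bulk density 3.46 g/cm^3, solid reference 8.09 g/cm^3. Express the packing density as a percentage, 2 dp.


Packing = (3.46/8.09)*100 = 42.77 %


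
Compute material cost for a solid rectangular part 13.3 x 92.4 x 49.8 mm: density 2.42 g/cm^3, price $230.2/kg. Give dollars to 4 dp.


V = 13.3 * 92.4 * 49.8 = 61200.216 mm^3 = 61.200216 cm^3
Mass = 61.200216 * 2.42 / 1000 = 0.14810452 kg
Cost = 0.14810452 * 230.2 = 34.0937 $


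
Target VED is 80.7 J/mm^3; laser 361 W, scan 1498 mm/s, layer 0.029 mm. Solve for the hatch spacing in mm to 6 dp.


h = 361 / (80.7*1498*0.029) = 0.102973 mm


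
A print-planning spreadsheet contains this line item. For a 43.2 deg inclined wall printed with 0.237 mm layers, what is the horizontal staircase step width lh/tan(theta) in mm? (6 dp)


step = 0.237 / tan(43.2) = 0.252379 mm


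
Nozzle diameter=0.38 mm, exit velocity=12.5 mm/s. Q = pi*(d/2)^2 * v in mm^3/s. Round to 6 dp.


A = pi*(0.38/2)^2 = 0.11341149 mm^2
Q = 0.11341149 * 12.5 = 1.417644 mm^3/s


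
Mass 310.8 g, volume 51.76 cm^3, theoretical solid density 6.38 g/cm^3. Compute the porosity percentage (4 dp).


rho_part = 310.8 / 51.76 = 6.00463679 g/cm^3
Porosity = (1 - 6.00463679/6.38)*100 = 5.8834 %


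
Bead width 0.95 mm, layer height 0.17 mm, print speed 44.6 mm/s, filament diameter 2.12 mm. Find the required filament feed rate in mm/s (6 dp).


Q = 0.95 * 0.17 * 44.6 = 7.2029 mm^3/s
A_fil = pi*(2.12/2)^2 = 3.52989351 mm^2
v_feed = 7.2029 / 3.52989351 = 2.040543 mm/s


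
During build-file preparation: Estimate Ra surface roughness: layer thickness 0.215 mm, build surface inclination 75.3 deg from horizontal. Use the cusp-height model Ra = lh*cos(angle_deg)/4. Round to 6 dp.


Ra = 0.215 * cos(75.3) / 4 = 0.013639 mm


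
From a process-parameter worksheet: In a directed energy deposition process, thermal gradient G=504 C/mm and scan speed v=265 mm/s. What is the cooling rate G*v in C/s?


CR = 504 * 265 = 133560 C/s


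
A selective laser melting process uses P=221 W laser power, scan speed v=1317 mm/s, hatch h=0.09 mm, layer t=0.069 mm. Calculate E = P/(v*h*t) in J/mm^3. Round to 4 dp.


E = 221 / (1317*0.09*0.069) = 27.0218 J/mm^3


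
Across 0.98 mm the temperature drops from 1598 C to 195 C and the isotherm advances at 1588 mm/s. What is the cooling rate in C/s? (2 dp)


G = (1598-195)/0.98 = 1431.63265306 C/mm
CR = 1431.63265306 * 1588 = 2273432.65 C/s


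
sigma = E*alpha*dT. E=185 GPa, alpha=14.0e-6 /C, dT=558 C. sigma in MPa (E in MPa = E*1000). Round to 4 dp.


sigma = 185*1000 * 14.0e-6 * 558 = 1445.22 MPa


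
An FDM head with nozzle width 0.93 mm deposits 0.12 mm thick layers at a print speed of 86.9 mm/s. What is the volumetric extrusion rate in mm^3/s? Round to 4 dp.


Rate = 0.93 * 0.12 * 86.9 = 9.698 mm^3/s


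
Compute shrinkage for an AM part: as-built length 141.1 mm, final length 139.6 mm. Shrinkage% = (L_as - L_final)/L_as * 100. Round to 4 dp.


Shrinkage = ((141.1-139.6)/141.1)*100 = 1.0631 %


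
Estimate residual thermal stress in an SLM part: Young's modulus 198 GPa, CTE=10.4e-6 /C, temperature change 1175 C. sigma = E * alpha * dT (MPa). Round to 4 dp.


sigma = 198*1000 * 10.4e-6 * 1175 = 2419.56 MPa


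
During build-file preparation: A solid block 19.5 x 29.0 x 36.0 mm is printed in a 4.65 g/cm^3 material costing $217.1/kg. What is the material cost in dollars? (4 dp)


V = 19.5 * 29.0 * 36.0 = 20358.0 mm^3 = 20.358 cm^3
Mass = 20.358 * 4.65 / 1000 = 0.0946647 kg
Cost = 0.0946647 * 217.1 = 20.5517 $


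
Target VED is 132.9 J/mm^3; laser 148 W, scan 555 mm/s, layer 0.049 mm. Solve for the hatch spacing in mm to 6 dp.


h = 148 / (132.9*555*0.049) = 0.040949 mm


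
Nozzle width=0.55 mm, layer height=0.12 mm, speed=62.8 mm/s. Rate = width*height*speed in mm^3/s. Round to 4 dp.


Rate = 0.55 * 0.12 * 62.8 = 4.1448 mm^3/s


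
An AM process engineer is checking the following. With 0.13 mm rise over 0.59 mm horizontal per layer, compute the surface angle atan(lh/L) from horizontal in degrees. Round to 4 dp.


angle = atan(0.13/0.59) = 12.4259 degrees


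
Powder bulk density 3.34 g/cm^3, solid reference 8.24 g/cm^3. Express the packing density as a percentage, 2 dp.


Packing = (3.34/8.24)*100 = 40.53 %


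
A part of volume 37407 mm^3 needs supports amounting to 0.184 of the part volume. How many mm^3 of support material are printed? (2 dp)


V_support = 37407 * 0.184 = 6882.89 mm^3


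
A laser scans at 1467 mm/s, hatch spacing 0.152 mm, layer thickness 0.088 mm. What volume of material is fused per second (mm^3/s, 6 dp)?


Rate = 1467 * 0.152 * 0.088 = 19.622592 mm^3/s
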